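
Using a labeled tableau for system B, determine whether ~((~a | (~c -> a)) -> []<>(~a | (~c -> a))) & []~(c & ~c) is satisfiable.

No, unsatisfiable

1. ~((~a | (~c -> a)) -> []<>(~a | (~c -> a))) & []~(c & ~c), 0
2. ~((~a | (~c -> a)) -> []<>(~a | (~c -> a))), 0
3. []~(c & ~c), 0
4. ~a | (~c -> a), 0
5. ~[]<>(~a | (~c -> a)), 0
6. ~(c & ~c), 0
7. ~c -> a, 0
8. c, 0
9. a, 0
10. ~<>(~a | (~c -> a)), 1
11. ~(c & ~c), 1
12. ~(~a | (~c -> a)), 0
13. ~(~c -> a), 0
14. ~c, 0
15. ~a, 0
Accessibility: 0R0, 0R1, 1R0, 1R1
Branch closes: c and ~c both at 0.
All branches of the tableau close; one closing branch shown above.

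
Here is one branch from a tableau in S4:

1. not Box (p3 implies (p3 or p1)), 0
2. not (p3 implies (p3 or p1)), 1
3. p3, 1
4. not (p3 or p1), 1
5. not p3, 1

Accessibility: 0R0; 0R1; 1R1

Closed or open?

Both p3 and not p3 appear at 1.

Closed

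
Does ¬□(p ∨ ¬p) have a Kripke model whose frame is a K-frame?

1. ¬□(p ∨ ¬p), u
2. ¬(p ∨ ¬p), v
3. ¬p, v
4. p, v
Accessibility: uRv
Branch closes: p and ¬p both at v.
All branches of the tableau close; one closing branch shown above.

Unsatisfiable (every branch closes)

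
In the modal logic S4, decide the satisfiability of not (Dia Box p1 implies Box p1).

Satisfiable (open branch found)

1. not (Dia Box p1 implies Box p1), w0
2. Dia Box p1, w0   [neg-implies-rule on 1]
3. not Box p1, w0   [neg-implies-rule on 1]
4. Box p1, w1   [Dia-rule on 2: fresh world w1, w0Rw1]
5. p1, w1   [Box-rule on 4 via w1Rw1]
6. not p1, w2   [neg-Box-rule on 3: fresh world w2, w0Rw2]
Accessibility: w0Rw0, w0Rw1, w0Rw2, w1Rw1, w2Rw2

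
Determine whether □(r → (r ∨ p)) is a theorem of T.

Tableau for the negation ¬□(r → (r ∨ p)):
1. ¬□(r → (r ∨ p)), w0
2. ¬(r → (r ∨ p)), w1
3. r, w1
4. ¬(r ∨ p), w1
5. ¬r, w1
6. ¬p, w1
Accessibility: w0Rw0, w0Rw1, w1Rw1
Branch closes: r and ¬r both at w1.
Every branch of the negation's tableau closes; the branch above is one of them.

Valid in T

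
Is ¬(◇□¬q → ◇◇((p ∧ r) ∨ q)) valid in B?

No, not valid

Tableau for the negation ◇□¬q → ◇◇((p ∧ r) ∨ q):
1. ◇□¬q → ◇◇((p ∧ r) ∨ q), w0
2. ◇◇((p ∧ r) ∨ q), w0
3. ◇((p ∧ r) ∨ q), w1
4. (p ∧ r) ∨ q, w2
5. q, w2
Accessibility: w0Rw0, w0Rw1, w1Rw0, w1Rw1, w1Rw2, w2Rw1, w2Rw2
The negation has an open branch (countermodel exists).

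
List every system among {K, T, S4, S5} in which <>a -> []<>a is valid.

S4-tableau for the negation ~(<>a -> []<>a):
1. ~(<>a -> []<>a), 0
2. <>a, 0
3. ~[]<>a, 0
4. a, 1
5. ~<>a, 2
6. ~a, 2
Accessibility: 0R0, 0R1, 0R2, 1R1, 2R2
Complete open branch: countermodel on an S4-frame, so not valid in S4, nor in K, T (the same frame is also a K-frame and a T-frame).
S5-tableau for the negation ~(<>a -> []<>a):
1. ~(<>a -> []<>a), 0
2. <>a, 0
3. ~[]<>a, 0
4. a, 1
5. ~<>a, 2
6. ~a, 0
7. ~a, 1
Accessibility: 0R0, 0R1, 0R2, 1R0, 1R1, 1R2, 2R0, 2R1, 2R2
Branch closes: a and ~a both at 1.
Every branch closes (one shown): valid in S5.

S5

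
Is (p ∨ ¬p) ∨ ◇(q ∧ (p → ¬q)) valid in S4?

Valid in S4

Tableau for the negation ¬((p ∨ ¬p) ∨ ◇(q ∧ (p → ¬q))):
1. ¬((p ∨ ¬p) ∨ ◇(q ∧ (p → ¬q))), u
2. ¬(p ∨ ¬p), u   [¬∨-rule on 1]
3. ¬◇(q ∧ (p → ¬q)), u   [¬∨-rule on 1]
4. ¬p, u   [¬∨-rule on 2]
5. p, u   [¬∨-rule on 2]
Accessibility: uRu
Branch closes: p and ¬p both at u.
Every branch of the negation's tableau closes; the branch above is one of them.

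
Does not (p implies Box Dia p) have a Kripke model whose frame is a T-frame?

1. not (p implies Box Dia p), u
2. p, u
3. not Box Dia p, u
4. not Dia p, v
5. not p, v
Accessibility: uRu, uRv, vRv

Satisfiable (open branch found)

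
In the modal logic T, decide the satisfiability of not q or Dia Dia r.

Yes, satisfiable

1. not q or Dia Dia r, 0
2. Dia Dia r, 0   [or-rule on 1 (branches; this branch)]
3. Dia r, 1   [Dia-rule on 2: fresh world 1, 0R1]
4. r, 2   [Dia-rule on 3: fresh world 2, 1R2]
Accessibility: 0R0, 0R1, 1R1, 1R2, 2R2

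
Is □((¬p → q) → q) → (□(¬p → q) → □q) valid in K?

Valid

Tableau for the negation ¬(□((¬p → q) → q) → (□(¬p → q) → □q)):
1. ¬(□((¬p → q) → q) → (□(¬p → q) → □q)), u
2. □((¬p → q) → q), u
3. ¬(□(¬p → q) → □q), u
4. □(¬p → q), u
5. ¬□q, u
6. ¬q, v
7. (¬p → q) → q, v
8. ¬p → q, v
9. ¬(¬p → q), v
10. ¬p, v
11. q, v
Accessibility: uRv
Branch closes: q and ¬q both at v.
All branches of the negation close; one closing branch shown above.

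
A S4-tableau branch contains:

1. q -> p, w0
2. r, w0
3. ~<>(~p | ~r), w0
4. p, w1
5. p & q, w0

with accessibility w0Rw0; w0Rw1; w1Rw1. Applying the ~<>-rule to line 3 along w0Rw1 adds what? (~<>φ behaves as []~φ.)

~<>φ behaves as []~φ: propagate the negated body to each accessible world.

~(~p | ~r), w1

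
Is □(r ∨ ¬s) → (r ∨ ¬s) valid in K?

No, not valid

Tableau for the negation ¬(□(r ∨ ¬s) → (r ∨ ¬s)):
1. ¬(□(r ∨ ¬s) → (r ∨ ¬s)), w0
2. □(r ∨ ¬s), w0
3. ¬(r ∨ ¬s), w0
4. ¬r, w0
5. s, w0
The negation has an open branch (countermodel exists).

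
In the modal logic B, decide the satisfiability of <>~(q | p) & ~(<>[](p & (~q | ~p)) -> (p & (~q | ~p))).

No, unsatisfiable

1. <>~(q | p) & ~(<>[](p & (~q | ~p)) -> (p & (~q | ~p))), w0
2. <>~(q | p), w0
3. ~(<>[](p & (~q | ~p)) -> (p & (~q | ~p))), w0
4. <>[](p & (~q | ~p)), w0
5. ~(p & (~q | ~p)), w0
6. ~(~q | ~p), w0
7. q, w0
8. p, w0
9. ~(q | p), w1
10. ~q, w1
11. ~p, w1
12. [](p & (~q | ~p)), w2
13. p & (~q | ~p), w0
14. ~q | ~p, w0
15. p & (~q | ~p), w2
16. p, w2
17. ~q | ~p, w2
18. ~p, w0
Accessibility: w0Rw0, w0Rw1, w0Rw2, w1Rw0, w1Rw1, w2Rw0, w2Rw2
Branch closes: p and ~p both at w0.
Every branch closes; the branch above is one of them.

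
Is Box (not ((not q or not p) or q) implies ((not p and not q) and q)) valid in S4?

Valid

Tableau for the negation not Box (not ((not q or not p) or q) implies ((not p and not q) and q)):
1. not Box (not ((not q or not p) or q) implies ((not p and not q) and q)), w0
2. not (not ((not q or not p) or q) implies ((not p and not q) and q)), w1   [neg-Box-rule on 1: fresh world w1, w0Rw1]
3. not ((not q or not p) or q), w1   [neg-implies-rule on 2]
4. not ((not p and not q) and q), w1   [neg-implies-rule on 2]
5. not (not q or not p), w1   [neg-or-rule on 3]
6. not q, w1   [neg-or-rule on 3]
7. q, w1   [neg-or-rule on 5]
8. p, w1   [neg-or-rule on 5]
Accessibility: w0Rw0, w0Rw1, w1Rw1
Branch closes: q and not q both at w1.
All branches of the negation close; one closing branch shown above.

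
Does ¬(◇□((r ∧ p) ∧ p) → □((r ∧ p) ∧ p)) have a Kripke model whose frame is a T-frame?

Satisfiable (open branch found)

1. ¬(◇□((r ∧ p) ∧ p) → □((r ∧ p) ∧ p)), w0
2. ◇□((r ∧ p) ∧ p), w0   [¬→-rule on 1]
3. ¬□((r ∧ p) ∧ p), w0   [¬→-rule on 1]
4. □((r ∧ p) ∧ p), w1   [◇-rule on 2: fresh world w1, w0Rw1]
5. (r ∧ p) ∧ p, w1   [□-rule on 4 via w1Rw1]
6. r ∧ p, w1   [∧-rule on 5]
7. p, w1   [∧-rule on 5]
8. r, w1   [∧-rule on 6]
9. ¬((r ∧ p) ∧ p), w2   [¬□-rule on 3: fresh world w2, w0Rw2]
10. ¬p, w2   [¬∧-rule on 9 (branches; this branch)]
Accessibility: w0Rw0, w0Rw1, w0Rw2, w1Rw1, w2Rw2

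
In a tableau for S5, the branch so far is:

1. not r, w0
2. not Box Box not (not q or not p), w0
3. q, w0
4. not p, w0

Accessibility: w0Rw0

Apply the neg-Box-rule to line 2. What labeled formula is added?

a fresh world w1 with w0Rw1, and not Box not (not q or not p) at w1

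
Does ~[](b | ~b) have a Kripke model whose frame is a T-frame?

1. ~[](b | ~b), u
2. ~(b | ~b), v
3. ~b, v
4. b, v
Accessibility: uRu, uRv, vRv
Branch closes: b and ~b both at v.
Every branch closes; the branch above is one of them.

Unsatisfiable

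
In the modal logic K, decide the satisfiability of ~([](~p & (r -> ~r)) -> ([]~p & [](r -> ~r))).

No, unsatisfiable

1. ~([](~p & (r -> ~r)) -> ([]~p & [](r -> ~r))), w0
2. [](~p & (r -> ~r)), w0
3. ~([]~p & [](r -> ~r)), w0
4. ~[](r -> ~r), w0
5. ~(r -> ~r), w1
6. r, w1
7. ~p & (r -> ~r), w1
8. ~p, w1
9. r -> ~r, w1
10. ~r, w1
Accessibility: w0Rw1
Branch closes: r and ~r both at w1.
(One branch shown.) All branches close.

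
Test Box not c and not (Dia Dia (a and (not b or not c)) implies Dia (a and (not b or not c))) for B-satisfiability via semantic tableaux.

Satisfiable (open branch found)

1. Box not c and not (Dia Dia (a and (not b or not c)) implies Dia (a and (not b or not c))), u
2. Box not c, u
3. not (Dia Dia (a and (not b or not c)) implies Dia (a and (not b or not c))), u
4. Dia Dia (a and (not b or not c)), u
5. not Dia (a and (not b or not c)), u
6. not c, u
7. not (a and (not b or not c)), u
8. not a, u
9. Dia (a and (not b or not c)), v
10. not c, v
11. not (a and (not b or not c)), v
12. not a, v
13. a and (not b or not c), w
14. a, w
15. not b or not c, w
16. not c, w
Accessibility: uRu, uRv, vRu, vRv, vRw, wRv, wRw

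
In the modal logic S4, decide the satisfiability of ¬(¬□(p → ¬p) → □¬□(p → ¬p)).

Satisfiable

1. ¬(¬□(p → ¬p) → □¬□(p → ¬p)), 0
2. ¬□(p → ¬p), 0
3. ¬□¬□(p → ¬p), 0
4. ¬(p → ¬p), 1
5. p, 1
6. □(p → ¬p), 2
7. p → ¬p, 2
8. ¬p, 2
Accessibility: 0R0, 0R1, 0R2, 1R1, 2R2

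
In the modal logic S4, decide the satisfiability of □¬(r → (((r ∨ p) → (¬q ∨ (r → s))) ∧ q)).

1. □¬(r → (((r ∨ p) → (¬q ∨ (r → s))) ∧ q)), w0
2. ¬(r → (((r ∨ p) → (¬q ∨ (r → s))) ∧ q)), w0
3. r, w0
4. ¬(((r ∨ p) → (¬q ∨ (r → s))) ∧ q), w0
5. ¬q, w0
Accessibility: w0Rw0

Satisfiable (open branch found)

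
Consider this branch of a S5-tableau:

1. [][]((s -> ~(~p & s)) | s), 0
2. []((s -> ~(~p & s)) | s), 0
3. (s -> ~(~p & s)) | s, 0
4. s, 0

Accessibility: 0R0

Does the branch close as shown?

Open

No world carries both an atom and its negation.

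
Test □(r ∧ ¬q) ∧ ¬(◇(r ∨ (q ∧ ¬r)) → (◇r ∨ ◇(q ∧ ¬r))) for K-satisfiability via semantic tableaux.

1. □(r ∧ ¬q) ∧ ¬(◇(r ∨ (q ∧ ¬r)) → (◇r ∨ ◇(q ∧ ¬r))), 0
2. □(r ∧ ¬q), 0
3. ¬(◇(r ∨ (q ∧ ¬r)) → (◇r ∨ ◇(q ∧ ¬r))), 0
4. ◇(r ∨ (q ∧ ¬r)), 0
5. ¬(◇r ∨ ◇(q ∧ ¬r)), 0
6. ¬◇r, 0
7. ¬◇(q ∧ ¬r), 0
8. r ∨ (q ∧ ¬r), 1
9. r ∧ ¬q, 1
10. r, 1
11. ¬q, 1
12. ¬r, 1
Accessibility: 0R1
Branch closes: r and ¬r both at 1.
Every branch closes; the branch above is one of them.

Unsatisfiable (every branch closes)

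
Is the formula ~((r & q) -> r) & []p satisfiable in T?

Unsatisfiable

1. ~((r & q) -> r) & []p, u
2. ~((r & q) -> r), u   [&-rule on 1]
3. []p, u   [&-rule on 1]
4. r & q, u   [~->-rule on 2]
5. ~r, u   [~->-rule on 2]
6. r, u   [&-rule on 4]
7. q, u   [&-rule on 4]
Accessibility: uRu
Branch closes: r and ~r both at u.
(One branch shown.) All branches close.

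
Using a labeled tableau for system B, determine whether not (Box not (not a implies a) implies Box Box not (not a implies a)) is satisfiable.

Yes, satisfiable

1. not (Box not (not a implies a) implies Box Box not (not a implies a)), w0
2. Box not (not a implies a), w0   [neg-implies-rule on 1]
3. not Box Box not (not a implies a), w0   [neg-implies-rule on 1]
4. not (not a implies a), w0   [Box-rule on 2 via w0Rw0]
5. not a, w0   [neg-implies-rule on 4]
6. not Box not (not a implies a), w1   [neg-Box-rule on 3: fresh world w1, w0Rw1]
7. not (not a implies a), w1   [Box-rule on 2 via w0Rw1]
8. not a, w1   [neg-implies-rule on 7]
9. not a implies a, w2   [neg-Box-rule on 6: fresh world w2, w1Rw2]
10. a, w2   [implies-rule on 9 (branches; this branch)]
Accessibility: w0Rw0, w0Rw1, w1Rw0, w1Rw1, w1Rw2, w2Rw1, w2Rw2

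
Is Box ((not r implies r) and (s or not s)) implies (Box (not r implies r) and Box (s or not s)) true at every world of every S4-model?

Yes, valid

Tableau for the negation not (Box ((not r implies r) and (s or not s)) implies (Box (not r implies r) and Box (s or not s))):
1. not (Box ((not r implies r) and (s or not s)) implies (Box (not r implies r) and Box (s or not s))), 0
2. Box ((not r implies r) and (s or not s)), 0
3. not (Box (not r implies r) and Box (s or not s)), 0
4. (not r implies r) and (s or not s), 0
5. not r implies r, 0
6. s or not s, 0
7. not Box (not r implies r), 0
8. r, 0
9. not s, 0
10. not (not r implies r), 1
11. not r, 1
12. (not r implies r) and (s or not s), 1
13. not r implies r, 1
14. s or not s, 1
15. r, 1
Accessibility: 0R0, 0R1, 1R1
Branch closes: r and not r both at 1.
Every branch of the negation's tableau closes; the branch above is one of them.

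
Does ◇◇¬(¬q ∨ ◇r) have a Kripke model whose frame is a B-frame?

1. ◇◇¬(¬q ∨ ◇r), u
2. ◇¬(¬q ∨ ◇r), v
3. ¬(¬q ∨ ◇r), w
4. q, w
5. ¬◇r, w
6. ¬r, v
7. ¬r, w
Accessibility: uRu, uRv, vRu, vRv, vRw, wRv, wRw

Yes, satisfiable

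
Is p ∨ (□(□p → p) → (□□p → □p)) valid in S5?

Valid

Tableau for the negation ¬(p ∨ (□(□p → p) → (□□p → □p))):
1. ¬(p ∨ (□(□p → p) → (□□p → □p))), u
2. ¬p, u   [¬∨-rule on 1]
3. ¬(□(□p → p) → (□□p → □p)), u   [¬∨-rule on 1]
4. □(□p → p), u   [¬→-rule on 3]
5. ¬(□□p → □p), u   [¬→-rule on 3]
6. □□p, u   [¬→-rule on 5]
7. ¬□p, u   [¬→-rule on 5]
8. □p → p, u   [□-rule on 4 via uRu]
9. □p, u   [□-rule on 6 via uRu]
10. p, u   [□-rule on 9 via uRu]
Accessibility: uRu
Branch closes: p and ¬p both at u.
All branches of the negation close; one closing branch shown above.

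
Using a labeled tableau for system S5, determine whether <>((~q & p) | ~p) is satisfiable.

1. <>((~q & p) | ~p), w0
2. (~q & p) | ~p, w1   [<>-rule on 1: fresh world w1, w0Rw1]
3. ~p, w1   [|-rule on 2 (branches; this branch)]
Accessibility: w0Rw0, w0Rw1, w1Rw0, w1Rw1

Satisfiable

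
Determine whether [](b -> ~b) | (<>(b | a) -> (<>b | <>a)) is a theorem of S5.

Tableau for the negation ~([](b -> ~b) | (<>(b | a) -> (<>b | <>a))):
1. ~([](b -> ~b) | (<>(b | a) -> (<>b | <>a))), u
2. ~[](b -> ~b), u
3. ~(<>(b | a) -> (<>b | <>a)), u
4. <>(b | a), u
5. ~(<>b | <>a), u
6. ~<>b, u
7. ~<>a, u
8. ~b, u
9. ~a, u
10. ~(b -> ~b), v
11. b, v
12. ~b, v
Accessibility: uRu, uRv, vRu, vRv
Branch closes: b and ~b both at v.
All branches of the negation close; one closing branch shown above.

Valid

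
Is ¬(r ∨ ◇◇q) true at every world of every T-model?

No, not valid

Tableau for the negation r ∨ ◇◇q:
1. r ∨ ◇◇q, u
2. ◇◇q, u   [∨-rule on 1 (branches; this branch)]
3. ◇q, v   [◇-rule on 2: fresh world v, uRv]
4. q, w   [◇-rule on 3: fresh world w, vRw]
Accessibility: uRu, uRv, vRv, vRw, wRw
The negation has an open branch (countermodel exists).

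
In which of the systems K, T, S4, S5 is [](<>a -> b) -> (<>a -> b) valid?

T, S4, S5

T-tableau for the negation ~([](<>a -> b) -> (<>a -> b)):
1. ~([](<>a -> b) -> (<>a -> b)), 0
2. [](<>a -> b), 0
3. ~(<>a -> b), 0
4. <>a, 0
5. ~b, 0
6. <>a -> b, 0
7. ~<>a, 0
8. ~a, 0
9. a, 1
10. <>a -> b, 1
11. ~a, 1
Accessibility: 0R0, 0R1, 1R1
Branch closes: a and ~a both at 1.
Every branch closes (one shown): valid in T, hence also in S4, S5 (every theorem of T is a theorem of S4 and S5).
K-tableau for the negation ~([](<>a -> b) -> (<>a -> b)):
1. ~([](<>a -> b) -> (<>a -> b)), 0
2. [](<>a -> b), 0
3. ~(<>a -> b), 0
4. <>a, 0
5. ~b, 0
6. a, 1
7. <>a -> b, 1
8. b, 1
Accessibility: 0R1
Complete open branch: countermodel on a K-frame, so not valid in K.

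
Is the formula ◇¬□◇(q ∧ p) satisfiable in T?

Satisfiable (open branch found)

1. ◇¬□◇(q ∧ p), w0
2. ¬□◇(q ∧ p), w1
3. ¬◇(q ∧ p), w2
4. ¬(q ∧ p), w2
5. ¬p, w2
Accessibility: w0Rw0, w0Rw1, w1Rw1, w1Rw2, w2Rw2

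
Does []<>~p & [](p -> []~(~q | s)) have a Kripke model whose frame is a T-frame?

Yes, satisfiable

1. []<>~p & [](p -> []~(~q | s)), w0
2. []<>~p, w0   [&-rule on 1]
3. [](p -> []~(~q | s)), w0   [&-rule on 1]
4. <>~p, w0   [[]-rule on 2 via w0Rw0]
5. p -> []~(~q | s), w0   [[]-rule on 3 via w0Rw0]
6. []~(~q | s), w0   [->-rule on 5 (branches; this branch)]
7. ~(~q | s), w0   [[]-rule on 6 via w0Rw0]
8. q, w0   [~|-rule on 7]
9. ~s, w0   [~|-rule on 7]
10. ~p, w1   [<>-rule on 4: fresh world w1, w0Rw1]
11. <>~p, w1   [[]-rule on 2 via w0Rw1]
12. p -> []~(~q | s), w1   [[]-rule on 3 via w0Rw1]
13. ~(~q | s), w1   [[]-rule on 6 via w0Rw1]
14. q, w1   [~|-rule on 13]
15. ~s, w1   [~|-rule on 13]
16. []~(~q | s), w1   [->-rule on 12 (branches; this branch)]
17. ~p, w2   [<>-rule on 11: fresh world w2, w1Rw2]
18. ~(~q | s), w2   [[]-rule on 16 via w1Rw2]
19. q, w2   [~|-rule on 18]
20. ~s, w2   [~|-rule on 18]
Accessibility: w0Rw0, w0Rw1, w1Rw1, w1Rw2, w2Rw2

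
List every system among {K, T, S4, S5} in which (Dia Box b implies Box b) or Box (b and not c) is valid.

S4-tableau for the negation not ((Dia Box b implies Box b) or Box (b and not c)):
1. not ((Dia Box b implies Box b) or Box (b and not c)), w0
2. not (Dia Box b implies Box b), w0   [neg-or-rule on 1]
3. not Box (b and not c), w0   [neg-or-rule on 1]
4. Dia Box b, w0   [neg-implies-rule on 2]
5. not Box b, w0   [neg-implies-rule on 2]
6. not (b and not c), w1   [neg-Box-rule on 3: fresh world w1, w0Rw1]
7. c, w1   [neg-and-rule on 6 (branches; this branch)]
8. Box b, w2   [Dia-rule on 4: fresh world w2, w0Rw2]
9. b, w2   [Box-rule on 8 via w2Rw2]
10. not b, w3   [neg-Box-rule on 5: fresh world w3, w0Rw3]
Accessibility: w0Rw0, w0Rw1, w0Rw2, w0Rw3, w1Rw1, w2Rw2, w3Rw3
Complete open branch: countermodel on an S4-frame, so not valid in S4, nor in K, T (the same frame is also a K-frame and a T-frame).
S5-tableau for the negation not ((Dia Box b implies Box b) or Box (b and not c)):
1. not ((Dia Box b implies Box b) or Box (b and not c)), w0
2. not (Dia Box b implies Box b), w0   [neg-or-rule on 1]
3. not Box (b and not c), w0   [neg-or-rule on 1]
4. Dia Box b, w0   [neg-implies-rule on 2]
5. not Box b, w0   [neg-implies-rule on 2]
6. not (b and not c), w1   [neg-Box-rule on 3: fresh world w1, w0Rw1]
7. c, w1   [neg-and-rule on 6 (branches; this branch)]
8. Box b, w2   [Dia-rule on 4: fresh world w2, w0Rw2]
9. b, w0   [Box-rule on 8 via w2Rw0]
10. b, w1   [Box-rule on 8 via w2Rw1]
11. b, w2   [Box-rule on 8 via w2Rw2]
12. not b, w3   [neg-Box-rule on 5: fresh world w3, w0Rw3]
13. b, w3   [Box-rule on 8 via w2Rw3]
Accessibility: w0Rw0, w0Rw1, w0Rw2, w0Rw3, w1Rw0, w1Rw1, w1Rw2, w1Rw3, w2Rw0, w2Rw1, w2Rw2, w2Rw3, w3Rw0, w3Rw1, w3Rw2, w3Rw3
Branch closes: b and not b both at w3.
Every branch closes (one shown): valid in S5.

S5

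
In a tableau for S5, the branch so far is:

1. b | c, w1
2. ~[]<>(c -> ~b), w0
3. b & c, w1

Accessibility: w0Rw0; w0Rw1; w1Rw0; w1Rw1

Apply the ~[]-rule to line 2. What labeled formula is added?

a fresh world w2 with w0Rw2, and ~<>(c -> ~b) at w2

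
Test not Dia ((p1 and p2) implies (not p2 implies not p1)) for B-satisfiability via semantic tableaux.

1. not Dia ((p1 and p2) implies (not p2 implies not p1)), w0
2. not ((p1 and p2) implies (not p2 implies not p1)), w0
3. p1 and p2, w0
4. not (not p2 implies not p1), w0
5. p1, w0
6. p2, w0
7. not p2, w0
Accessibility: w0Rw0
Branch closes: p2 and not p2 both at w0.
(One branch shown.) All branches close.

Unsatisfiable (every branch closes)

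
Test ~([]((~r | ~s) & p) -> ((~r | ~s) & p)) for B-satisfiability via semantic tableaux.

Unsatisfiable (every branch closes)

1. ~([]((~r | ~s) & p) -> ((~r | ~s) & p)), u
2. []((~r | ~s) & p), u
3. ~((~r | ~s) & p), u
4. (~r | ~s) & p, u
5. ~r | ~s, u
6. p, u
7. ~(~r | ~s), u
8. r, u
9. s, u
10. ~s, u
Accessibility: uRu
Branch closes: s and ~s both at u.
All branches of the tableau close; one closing branch shown above.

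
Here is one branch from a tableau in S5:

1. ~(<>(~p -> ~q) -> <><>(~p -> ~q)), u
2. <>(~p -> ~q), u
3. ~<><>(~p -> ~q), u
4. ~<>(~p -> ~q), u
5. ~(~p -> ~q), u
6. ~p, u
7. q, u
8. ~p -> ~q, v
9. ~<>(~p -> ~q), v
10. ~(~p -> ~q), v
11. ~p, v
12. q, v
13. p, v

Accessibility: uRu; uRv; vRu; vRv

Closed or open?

Yes, closed

Both p and ~p appear at v.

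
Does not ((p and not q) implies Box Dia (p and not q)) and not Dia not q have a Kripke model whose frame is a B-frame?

No, unsatisfiable

1. not ((p and not q) implies Box Dia (p and not q)) and not Dia not q, 0
2. not ((p and not q) implies Box Dia (p and not q)), 0
3. not Dia not q, 0
4. p and not q, 0
5. not Box Dia (p and not q), 0
6. p, 0
7. not q, 0
8. q, 0
Accessibility: 0R0
Branch closes: q and not q both at 0.
Every branch closes; the branch above is one of them.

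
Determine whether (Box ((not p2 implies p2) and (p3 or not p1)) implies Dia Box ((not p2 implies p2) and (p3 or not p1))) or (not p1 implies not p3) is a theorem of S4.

Yes, valid

Tableau for the negation not ((Box ((not p2 implies p2) and (p3 or not p1)) implies Dia Box ((not p2 implies p2) and (p3 or not p1))) or (not p1 implies not p3)):
1. not ((Box ((not p2 implies p2) and (p3 or not p1)) implies Dia Box ((not p2 implies p2) and (p3 or not p1))) or (not p1 implies not p3)), w0
2. not (Box ((not p2 implies p2) and (p3 or not p1)) implies Dia Box ((not p2 implies p2) and (p3 or not p1))), w0   [neg-or-rule on 1]
3. not (not p1 implies not p3), w0   [neg-or-rule on 1]
4. Box ((not p2 implies p2) and (p3 or not p1)), w0   [neg-implies-rule on 2]
5. not Dia Box ((not p2 implies p2) and (p3 or not p1)), w0   [neg-implies-rule on 2]
6. not p1, w0   [neg-implies-rule on 3]
7. p3, w0   [neg-implies-rule on 3]
8. (not p2 implies p2) and (p3 or not p1), w0   [Box-rule on 4 via w0Rw0]
9. not p2 implies p2, w0   [and-rule on 8]
10. p3 or not p1, w0   [and-rule on 8]
11. not Box ((not p2 implies p2) and (p3 or not p1)), w0   [neg-Dia-rule on 5 via w0Rw0]
12. p2, w0   [implies-rule on 9 (branches; this branch)]
13. not ((not p2 implies p2) and (p3 or not p1)), w1   [neg-Box-rule on 11: fresh world w1, w0Rw1]
14. (not p2 implies p2) and (p3 or not p1), w1   [Box-rule on 4 via w0Rw1]
15. not p2 implies p2, w1   [and-rule on 14]
16. p3 or not p1, w1   [and-rule on 14]
17. not Box ((not p2 implies p2) and (p3 or not p1)), w1   [neg-Dia-rule on 5 via w0Rw1]
18. not (p3 or not p1), w1   [neg-and-rule on 13 (branches; this branch)]
19. not p3, w1   [neg-or-rule on 18]
20. p1, w1   [neg-or-rule on 18]
21. p2, w1   [implies-rule on 15 (branches; this branch)]
22. not p1, w1   [or-rule on 16 (branches; this branch)]
Accessibility: w0Rw0, w0Rw1, w1Rw1
Branch closes: p1 and not p1 both at w1.
All branches of the negation close; one closing branch shown above.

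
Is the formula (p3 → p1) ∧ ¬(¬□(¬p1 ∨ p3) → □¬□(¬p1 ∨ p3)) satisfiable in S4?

Satisfiable (open branch found)

1. (p3 → p1) ∧ ¬(¬□(¬p1 ∨ p3) → □¬□(¬p1 ∨ p3)), w0
2. p3 → p1, w0   [∧-rule on 1]
3. ¬(¬□(¬p1 ∨ p3) → □¬□(¬p1 ∨ p3)), w0   [∧-rule on 1]
4. ¬□(¬p1 ∨ p3), w0   [¬→-rule on 3]
5. ¬□¬□(¬p1 ∨ p3), w0   [¬→-rule on 3]
6. p1, w0   [→-rule on 2 (branches; this branch)]
7. ¬(¬p1 ∨ p3), w1   [¬□-rule on 4: fresh world w1, w0Rw1]
8. p1, w1   [¬∨-rule on 7]
9. ¬p3, w1   [¬∨-rule on 7]
10. □(¬p1 ∨ p3), w2   [¬□-rule on 5: fresh world w2, w0Rw2]
11. ¬p1 ∨ p3, w2   [□-rule on 10 via w2Rw2]
12. p3, w2   [∨-rule on 11 (branches; this branch)]
Accessibility: w0Rw0, w0Rw1, w0Rw2, w1Rw1, w2Rw2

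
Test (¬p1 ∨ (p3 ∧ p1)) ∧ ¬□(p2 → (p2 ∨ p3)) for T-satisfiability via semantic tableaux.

1. (¬p1 ∨ (p3 ∧ p1)) ∧ ¬□(p2 → (p2 ∨ p3)), u
2. ¬p1 ∨ (p3 ∧ p1), u
3. ¬□(p2 → (p2 ∨ p3)), u
4. p3 ∧ p1, u
5. p3, u
6. p1, u
7. ¬(p2 → (p2 ∨ p3)), v
8. p2, v
9. ¬(p2 ∨ p3), v
10. ¬p2, v
11. ¬p3, v
Accessibility: uRu, uRv, vRv
Branch closes: p2 and ¬p2 both at v.
Every branch closes; the branch above is one of them.

Unsatisfiable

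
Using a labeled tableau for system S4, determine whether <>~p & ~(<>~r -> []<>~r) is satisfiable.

Yes, satisfiable

1. <>~p & ~(<>~r -> []<>~r), u
2. <>~p, u
3. ~(<>~r -> []<>~r), u
4. <>~r, u
5. ~[]<>~r, u
6. ~p, v
7. ~r, w
8. ~<>~r, x
9. r, x
Accessibility: uRu, uRv, uRw, uRx, vRv, wRw, xRx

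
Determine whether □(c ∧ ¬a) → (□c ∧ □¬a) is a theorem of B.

Valid

Tableau for the negation ¬(□(c ∧ ¬a) → (□c ∧ □¬a)):
1. ¬(□(c ∧ ¬a) → (□c ∧ □¬a)), 0
2. □(c ∧ ¬a), 0
3. ¬(□c ∧ □¬a), 0
4. c ∧ ¬a, 0
5. c, 0
6. ¬a, 0
7. ¬□¬a, 0
8. a, 1
9. c ∧ ¬a, 1
10. c, 1
11. ¬a, 1
Accessibility: 0R0, 0R1, 1R0, 1R1
Branch closes: a and ¬a both at 1.
All branches of the negation close; one closing branch shown above.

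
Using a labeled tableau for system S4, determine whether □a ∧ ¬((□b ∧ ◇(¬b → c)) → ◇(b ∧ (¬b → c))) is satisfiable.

Unsatisfiable

1. □a ∧ ¬((□b ∧ ◇(¬b → c)) → ◇(b ∧ (¬b → c))), 0
2. □a, 0
3. ¬((□b ∧ ◇(¬b → c)) → ◇(b ∧ (¬b → c))), 0
4. □b ∧ ◇(¬b → c), 0
5. ¬◇(b ∧ (¬b → c)), 0
6. □b, 0
7. ◇(¬b → c), 0
8. a, 0
9. ¬(b ∧ (¬b → c)), 0
10. b, 0
11. ¬(¬b → c), 0
12. ¬b, 0
13. ¬c, 0
Accessibility: 0R0
Branch closes: b and ¬b both at 0.
(One branch shown.) All branches close.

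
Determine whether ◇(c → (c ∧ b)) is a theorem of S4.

Tableau for the negation ¬◇(c → (c ∧ b)):
1. ¬◇(c → (c ∧ b)), u
2. ¬(c → (c ∧ b)), u   [¬◇-rule on 1 via uRu]
3. c, u   [¬→-rule on 2]
4. ¬(c ∧ b), u   [¬→-rule on 2]
5. ¬b, u   [¬∧-rule on 4 (branches; this branch)]
Accessibility: uRu
The negation has an open branch (countermodel exists).

Invalid (countermodel exists)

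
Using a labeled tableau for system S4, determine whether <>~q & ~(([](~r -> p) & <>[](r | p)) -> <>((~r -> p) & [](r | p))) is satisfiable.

Unsatisfiable (every branch closes)

1. <>~q & ~(([](~r -> p) & <>[](r | p)) -> <>((~r -> p) & [](r | p))), w0
2. <>~q, w0
3. ~(([](~r -> p) & <>[](r | p)) -> <>((~r -> p) & [](r | p))), w0
4. [](~r -> p) & <>[](r | p), w0
5. ~<>((~r -> p) & [](r | p)), w0
6. [](~r -> p), w0
7. <>[](r | p), w0
8. ~((~r -> p) & [](r | p)), w0
9. ~r -> p, w0
10. ~[](r | p), w0
11. p, w0
12. ~q, w1
13. ~((~r -> p) & [](r | p)), w1
14. ~r -> p, w1
15. ~[](r | p), w1
16. p, w1
17. [](r | p), w2
18. ~((~r -> p) & [](r | p)), w2
19. ~r -> p, w2
20. r | p, w2
21. ~[](r | p), w2
22. p, w2
23. ~(r | p), w3
24. ~r, w3
25. ~p, w3
26. ~((~r -> p) & [](r | p)), w3
27. ~r -> p, w3
28. ~(~r -> p), w3
29. p, w3
Accessibility: w0Rw0, w0Rw1, w0Rw2, w0Rw3, w1Rw1, w2Rw2, w3Rw3
Branch closes: p and ~p both at w3.
All branches of the tableau close; one closing branch shown above.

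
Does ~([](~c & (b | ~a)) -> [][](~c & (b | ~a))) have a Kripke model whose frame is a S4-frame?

Unsatisfiable

1. ~([](~c & (b | ~a)) -> [][](~c & (b | ~a))), u
2. [](~c & (b | ~a)), u   [~->-rule on 1]
3. ~[][](~c & (b | ~a)), u   [~->-rule on 1]
4. ~c & (b | ~a), u   [[]-rule on 2 via uRu]
5. ~c, u   [&-rule on 4]
6. b | ~a, u   [&-rule on 4]
7. ~a, u   [|-rule on 6 (branches; this branch)]
8. ~[](~c & (b | ~a)), v   [~[]-rule on 3: fresh world v, uRv]
9. ~c & (b | ~a), v   [[]-rule on 2 via uRv]
10. ~c, v   [&-rule on 9]
11. b | ~a, v   [&-rule on 9]
12. ~a, v   [|-rule on 11 (branches; this branch)]
13. ~(~c & (b | ~a)), w   [~[]-rule on 8: fresh world w, vRw]
14. ~c & (b | ~a), w   [[]-rule on 2 via uRw]
15. ~c, w   [&-rule on 14]
16. b | ~a, w   [&-rule on 14]
17. ~(b | ~a), w   [~&-rule on 13 (branches; this branch)]
18. ~b, w   [~|-rule on 17]
19. a, w   [~|-rule on 17]
20. ~a, w   [|-rule on 16 (branches; this branch)]
Accessibility: uRu, uRv, uRw, vRv, vRw, wRw
Branch closes: a and ~a both at w.
All branches of the tableau close; one closing branch shown above.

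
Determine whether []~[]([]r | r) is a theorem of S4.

Tableau for the negation ~[]~[]([]r | r):
1. ~[]~[]([]r | r), u
2. []([]r | r), v   [~[]-rule on 1: fresh world v, uRv]
3. []r | r, v   [[]-rule on 2 via vRv]
4. r, v   [|-rule on 3 (branches; this branch)]
Accessibility: uRu, uRv, vRv
The negation has an open branch (countermodel exists).

Invalid (countermodel exists)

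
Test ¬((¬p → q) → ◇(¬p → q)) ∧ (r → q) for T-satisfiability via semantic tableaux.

Unsatisfiable (every branch closes)

1. ¬((¬p → q) → ◇(¬p → q)) ∧ (r → q), 0
2. ¬((¬p → q) → ◇(¬p → q)), 0
3. r → q, 0
4. ¬p → q, 0
5. ¬◇(¬p → q), 0
6. ¬(¬p → q), 0
7. ¬p, 0
8. ¬q, 0
9. ¬r, 0
10. q, 0
Accessibility: 0R0
Branch closes: q and ¬q both at 0.
(One branch shown.) All branches close.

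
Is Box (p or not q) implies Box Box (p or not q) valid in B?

Invalid (countermodel exists)

Tableau for the negation not (Box (p or not q) implies Box Box (p or not q)):
1. not (Box (p or not q) implies Box Box (p or not q)), u
2. Box (p or not q), u
3. not Box Box (p or not q), u
4. p or not q, u
5. not q, u
6. not Box (p or not q), v
7. p or not q, v
8. not q, v
9. not (p or not q), w
10. not p, w
11. q, w
Accessibility: uRu, uRv, vRu, vRv, vRw, wRv, wRw
The negation has an open branch (countermodel exists).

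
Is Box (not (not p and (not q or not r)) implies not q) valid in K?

Invalid (countermodel exists)

Tableau for the negation not Box (not (not p and (not q or not r)) implies not q):
1. not Box (not (not p and (not q or not r)) implies not q), w0
2. not (not (not p and (not q or not r)) implies not q), w1   [neg-Box-rule on 1: fresh world w1, w0Rw1]
3. not (not p and (not q or not r)), w1   [neg-implies-rule on 2]
4. q, w1   [neg-implies-rule on 2]
5. not (not q or not r), w1   [neg-and-rule on 3 (branches; this branch)]
6. r, w1   [neg-or-rule on 5]
Accessibility: w0Rw1
The negation has an open branch (countermodel exists).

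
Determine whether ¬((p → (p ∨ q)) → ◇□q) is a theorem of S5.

Tableau for the negation (p → (p ∨ q)) → ◇□q:
1. (p → (p ∨ q)) → ◇□q, w0
2. ◇□q, w0
3. □q, w1
4. q, w0
5. q, w1
Accessibility: w0Rw0, w0Rw1, w1Rw0, w1Rw1
The negation has an open branch (countermodel exists).

No, not valid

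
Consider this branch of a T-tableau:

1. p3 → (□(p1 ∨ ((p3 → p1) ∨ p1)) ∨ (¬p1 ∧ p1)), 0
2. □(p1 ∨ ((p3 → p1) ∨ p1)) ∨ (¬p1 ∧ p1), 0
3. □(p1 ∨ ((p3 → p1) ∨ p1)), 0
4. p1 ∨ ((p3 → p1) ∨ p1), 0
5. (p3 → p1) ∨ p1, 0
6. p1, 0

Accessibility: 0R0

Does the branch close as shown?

No world carries both an atom and its negation.

Not closed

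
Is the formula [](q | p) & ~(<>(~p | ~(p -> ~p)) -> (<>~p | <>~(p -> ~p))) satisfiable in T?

Unsatisfiable (every branch closes)

1. [](q | p) & ~(<>(~p | ~(p -> ~p)) -> (<>~p | <>~(p -> ~p))), 0
2. [](q | p), 0
3. ~(<>(~p | ~(p -> ~p)) -> (<>~p | <>~(p -> ~p))), 0
4. <>(~p | ~(p -> ~p)), 0
5. ~(<>~p | <>~(p -> ~p)), 0
6. ~<>~p, 0
7. ~<>~(p -> ~p), 0
8. q | p, 0
9. p, 0
10. p -> ~p, 0
11. ~p, 0
Accessibility: 0R0
Branch closes: p and ~p both at 0.
All branches of the tableau close; one closing branch shown above.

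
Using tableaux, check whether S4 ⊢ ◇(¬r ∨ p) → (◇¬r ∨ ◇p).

Valid

Tableau for the negation ¬(◇(¬r ∨ p) → (◇¬r ∨ ◇p)):
1. ¬(◇(¬r ∨ p) → (◇¬r ∨ ◇p)), 0
2. ◇(¬r ∨ p), 0   [¬→-rule on 1]
3. ¬(◇¬r ∨ ◇p), 0   [¬→-rule on 1]
4. ¬◇¬r, 0   [¬∨-rule on 3]
5. ¬◇p, 0   [¬∨-rule on 3]
6. r, 0   [¬◇-rule on 4 via 0R0]
7. ¬p, 0   [¬◇-rule on 5 via 0R0]
8. ¬r ∨ p, 1   [◇-rule on 2: fresh world 1, 0R1]
9. r, 1   [¬◇-rule on 4 via 0R1]
10. ¬p, 1   [¬◇-rule on 5 via 0R1]
11. p, 1   [∨-rule on 8 (branches; this branch)]
Accessibility: 0R0, 0R1, 1R1
Branch closes: p and ¬p both at 1.
Every branch of the negation's tableau closes; the branch above is one of them.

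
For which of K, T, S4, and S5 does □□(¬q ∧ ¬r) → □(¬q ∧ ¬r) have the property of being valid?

K-tableau for the negation ¬(□□(¬q ∧ ¬r) → □(¬q ∧ ¬r)):
1. ¬(□□(¬q ∧ ¬r) → □(¬q ∧ ¬r)), w0
2. □□(¬q ∧ ¬r), w0
3. ¬□(¬q ∧ ¬r), w0
4. ¬(¬q ∧ ¬r), w1
5. □(¬q ∧ ¬r), w1
6. r, w1
Accessibility: w0Rw1
Complete open branch: countermodel on a K-frame, so not valid in K.
T-tableau for the negation ¬(□□(¬q ∧ ¬r) → □(¬q ∧ ¬r)):
1. ¬(□□(¬q ∧ ¬r) → □(¬q ∧ ¬r)), w0
2. □□(¬q ∧ ¬r), w0
3. ¬□(¬q ∧ ¬r), w0
4. □(¬q ∧ ¬r), w0
5. ¬q ∧ ¬r, w0
6. ¬q, w0
7. ¬r, w0
8. ¬(¬q ∧ ¬r), w1
9. □(¬q ∧ ¬r), w1
10. ¬q ∧ ¬r, w1
11. ¬q, w1
12. ¬r, w1
13. r, w1
Accessibility: w0Rw0, w0Rw1, w1Rw1
Branch closes: r and ¬r both at w1.
Every branch closes (one shown): valid in T, hence also in S4, S5 (every theorem of T is a theorem of S4 and S5).

T, S4, S5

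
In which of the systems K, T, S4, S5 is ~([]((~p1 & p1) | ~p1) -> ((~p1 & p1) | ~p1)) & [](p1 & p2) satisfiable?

K-tableau for the formula:
1. ~([]((~p1 & p1) | ~p1) -> ((~p1 & p1) | ~p1)) & [](p1 & p2), u
2. ~([]((~p1 & p1) | ~p1) -> ((~p1 & p1) | ~p1)), u
3. [](p1 & p2), u
4. []((~p1 & p1) | ~p1), u
5. ~((~p1 & p1) | ~p1), u
6. ~(~p1 & p1), u
7. p1, u
Complete open branch: satisfiable in K.
T-tableau for the formula:
1. ~([]((~p1 & p1) | ~p1) -> ((~p1 & p1) | ~p1)) & [](p1 & p2), u
2. ~([]((~p1 & p1) | ~p1) -> ((~p1 & p1) | ~p1)), u
3. [](p1 & p2), u
4. []((~p1 & p1) | ~p1), u
5. ~((~p1 & p1) | ~p1), u
6. ~(~p1 & p1), u
7. p1, u
8. p1 & p2, u
9. p2, u
10. (~p1 & p1) | ~p1, u
11. ~p1 & p1, u
12. ~p1, u
Accessibility: uRu
Branch closes: p1 and ~p1 both at u.
Every branch closes (one shown): unsatisfiable in T, hence also in S4, S5 (every S4/S5-frame is a T-frame).

K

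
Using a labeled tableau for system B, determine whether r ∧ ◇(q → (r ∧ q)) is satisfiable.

1. r ∧ ◇(q → (r ∧ q)), 0
2. r, 0
3. ◇(q → (r ∧ q)), 0
4. q → (r ∧ q), 1
5. r ∧ q, 1
6. r, 1
7. q, 1
Accessibility: 0R0, 0R1, 1R0, 1R1

Satisfiable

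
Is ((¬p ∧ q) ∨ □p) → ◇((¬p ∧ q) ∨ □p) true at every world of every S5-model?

Yes, valid

Tableau for the negation ¬(((¬p ∧ q) ∨ □p) → ◇((¬p ∧ q) ∨ □p)):
1. ¬(((¬p ∧ q) ∨ □p) → ◇((¬p ∧ q) ∨ □p)), u
2. (¬p ∧ q) ∨ □p, u
3. ¬◇((¬p ∧ q) ∨ □p), u
4. ¬((¬p ∧ q) ∨ □p), u
5. ¬(¬p ∧ q), u
6. ¬□p, u
7. □p, u
8. p, u
9. ¬q, u
10. ¬p, v
11. ¬((¬p ∧ q) ∨ □p), v
12. ¬(¬p ∧ q), v
13. ¬□p, v
14. p, v
Accessibility: uRu, uRv, vRu, vRv
Branch closes: p and ¬p both at v.
All branches of the negation close; one closing branch shown above.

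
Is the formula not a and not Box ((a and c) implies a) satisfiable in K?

Unsatisfiable (every branch closes)

1. not a and not Box ((a and c) implies a), w0
2. not a, w0   [and-rule on 1]
3. not Box ((a and c) implies a), w0   [and-rule on 1]
4. not ((a and c) implies a), w1   [neg-Box-rule on 3: fresh world w1, w0Rw1]
5. a and c, w1   [neg-implies-rule on 4]
6. not a, w1   [neg-implies-rule on 4]
7. a, w1   [and-rule on 5]
8. c, w1   [and-rule on 5]
Accessibility: w0Rw1
Branch closes: a and not a both at w1.
(One branch shown.) All branches close.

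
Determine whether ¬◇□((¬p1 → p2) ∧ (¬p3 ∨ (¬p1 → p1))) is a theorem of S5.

Invalid (countermodel exists)

Tableau for the negation ◇□((¬p1 → p2) ∧ (¬p3 ∨ (¬p1 → p1))):
1. ◇□((¬p1 → p2) ∧ (¬p3 ∨ (¬p1 → p1))), u
2. □((¬p1 → p2) ∧ (¬p3 ∨ (¬p1 → p1))), v
3. (¬p1 → p2) ∧ (¬p3 ∨ (¬p1 → p1)), u
4. ¬p1 → p2, u
5. ¬p3 ∨ (¬p1 → p1), u
6. (¬p1 → p2) ∧ (¬p3 ∨ (¬p1 → p1)), v
7. ¬p1 → p2, v
8. ¬p3 ∨ (¬p1 → p1), v
9. p2, u
10. ¬p1 → p1, u
11. p2, v
12. ¬p1 → p1, v
13. p1, u
14. p1, v
Accessibility: uRu, uRv, vRu, vRv
The negation has an open branch (countermodel exists).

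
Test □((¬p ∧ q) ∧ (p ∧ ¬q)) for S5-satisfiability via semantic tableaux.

No, unsatisfiable

1. □((¬p ∧ q) ∧ (p ∧ ¬q)), w0
2. (¬p ∧ q) ∧ (p ∧ ¬q), w0   [□-rule on 1 via w0Rw0]
3. ¬p ∧ q, w0   [∧-rule on 2]
4. p ∧ ¬q, w0   [∧-rule on 2]
5. ¬p, w0   [∧-rule on 3]
6. q, w0   [∧-rule on 3]
7. p, w0   [∧-rule on 4]
8. ¬q, w0   [∧-rule on 4]
Accessibility: w0Rw0
Branch closes: p and ¬p both at w0.
All branches of the tableau close; one closing branch shown above.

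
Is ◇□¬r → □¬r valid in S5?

Tableau for the negation ¬(◇□¬r → □¬r):
1. ¬(◇□¬r → □¬r), u
2. ◇□¬r, u   [¬→-rule on 1]
3. ¬□¬r, u   [¬→-rule on 1]
4. □¬r, v   [◇-rule on 2: fresh world v, uRv]
5. ¬r, u   [□-rule on 4 via vRu]
6. ¬r, v   [□-rule on 4 via vRv]
7. r, w   [¬□-rule on 3: fresh world w, uRw]
8. ¬r, w   [□-rule on 4 via vRw]
Accessibility: uRu, uRv, uRw, vRu, vRv, vRw, wRu, wRv, wRw
Branch closes: r and ¬r both at w.
All branches of the negation close; one closing branch shown above.

Yes, valid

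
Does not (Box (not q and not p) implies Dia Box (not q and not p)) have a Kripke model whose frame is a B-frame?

1. not (Box (not q and not p) implies Dia Box (not q and not p)), 0
2. Box (not q and not p), 0
3. not Dia Box (not q and not p), 0
4. not q and not p, 0
5. not q, 0
6. not p, 0
7. not Box (not q and not p), 0
8. not (not q and not p), 1
9. not q and not p, 1
10. not q, 1
11. not p, 1
12. not Box (not q and not p), 1
13. p, 1
Accessibility: 0R0, 0R1, 1R0, 1R1
Branch closes: p and not p both at 1.
Every branch closes; the branch above is one of them.

No, unsatisfiable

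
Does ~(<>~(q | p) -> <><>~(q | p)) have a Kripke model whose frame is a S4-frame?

Unsatisfiable

1. ~(<>~(q | p) -> <><>~(q | p)), u
2. <>~(q | p), u
3. ~<><>~(q | p), u
4. ~<>~(q | p), u
5. q | p, u
6. p, u
7. ~(q | p), v
8. ~q, v
9. ~p, v
10. ~<>~(q | p), v
11. q | p, v
12. p, v
Accessibility: uRu, uRv, vRv
Branch closes: p and ~p both at v.
Every branch closes; the branch above is one of them.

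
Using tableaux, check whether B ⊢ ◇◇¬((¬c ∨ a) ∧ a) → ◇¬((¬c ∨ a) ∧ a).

Not valid

Tableau for the negation ¬(◇◇¬((¬c ∨ a) ∧ a) → ◇¬((¬c ∨ a) ∧ a)):
1. ¬(◇◇¬((¬c ∨ a) ∧ a) → ◇¬((¬c ∨ a) ∧ a)), w0
2. ◇◇¬((¬c ∨ a) ∧ a), w0
3. ¬◇¬((¬c ∨ a) ∧ a), w0
4. (¬c ∨ a) ∧ a, w0
5. ¬c ∨ a, w0
6. a, w0
7. ◇¬((¬c ∨ a) ∧ a), w1
8. (¬c ∨ a) ∧ a, w1
9. ¬c ∨ a, w1
10. a, w1
11. ¬((¬c ∨ a) ∧ a), w2
12. ¬a, w2
Accessibility: w0Rw0, w0Rw1, w1Rw0, w1Rw1, w1Rw2, w2Rw1, w2Rw2
The negation has an open branch (countermodel exists).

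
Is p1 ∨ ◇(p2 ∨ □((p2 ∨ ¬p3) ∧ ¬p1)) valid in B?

Tableau for the negation ¬(p1 ∨ ◇(p2 ∨ □((p2 ∨ ¬p3) ∧ ¬p1))):
1. ¬(p1 ∨ ◇(p2 ∨ □((p2 ∨ ¬p3) ∧ ¬p1))), 0
2. ¬p1, 0
3. ¬◇(p2 ∨ □((p2 ∨ ¬p3) ∧ ¬p1)), 0
4. ¬(p2 ∨ □((p2 ∨ ¬p3) ∧ ¬p1)), 0
5. ¬p2, 0
6. ¬□((p2 ∨ ¬p3) ∧ ¬p1), 0
7. ¬((p2 ∨ ¬p3) ∧ ¬p1), 1
8. ¬(p2 ∨ □((p2 ∨ ¬p3) ∧ ¬p1)), 1
9. ¬p2, 1
10. ¬□((p2 ∨ ¬p3) ∧ ¬p1), 1
11. p1, 1
12. ¬((p2 ∨ ¬p3) ∧ ¬p1), 2
13. p1, 2
Accessibility: 0R0, 0R1, 1R0, 1R1, 1R2, 2R1, 2R2
The negation has an open branch (countermodel exists).

No, not valid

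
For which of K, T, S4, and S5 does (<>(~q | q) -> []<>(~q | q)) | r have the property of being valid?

T-tableau for the negation ~((<>(~q | q) -> []<>(~q | q)) | r):
1. ~((<>(~q | q) -> []<>(~q | q)) | r), u
2. ~(<>(~q | q) -> []<>(~q | q)), u
3. ~r, u
4. <>(~q | q), u
5. ~[]<>(~q | q), u
6. ~q | q, v
7. q, v
8. ~<>(~q | q), w
9. ~(~q | q), w
10. q, w
11. ~q, w
Accessibility: uRu, uRv, uRw, vRv, wRw
Branch closes: q and ~q both at w.
Every branch closes (one shown): valid in T, hence also in S4, S5 (every theorem of T is a theorem of S4 and S5).
K-tableau for the negation ~((<>(~q | q) -> []<>(~q | q)) | r):
1. ~((<>(~q | q) -> []<>(~q | q)) | r), u
2. ~(<>(~q | q) -> []<>(~q | q)), u
3. ~r, u
4. <>(~q | q), u
5. ~[]<>(~q | q), u
6. ~q | q, v
7. q, v
8. ~<>(~q | q), w
Accessibility: uRv, uRw
Complete open branch: countermodel on a K-frame, so not valid in K.

T, S4, S5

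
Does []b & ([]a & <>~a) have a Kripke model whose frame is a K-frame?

1. []b & ([]a & <>~a), w0
2. []b, w0   [&-rule on 1]
3. []a & <>~a, w0   [&-rule on 1]
4. []a, w0   [&-rule on 3]
5. <>~a, w0   [&-rule on 3]
6. ~a, w1   [<>-rule on 5: fresh world w1, w0Rw1]
7. b, w1   [[]-rule on 2 via w0Rw1]
8. a, w1   [[]-rule on 4 via w0Rw1]
Accessibility: w0Rw1
Branch closes: a and ~a both at w1.
(One branch shown.) All branches close.

Unsatisfiable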